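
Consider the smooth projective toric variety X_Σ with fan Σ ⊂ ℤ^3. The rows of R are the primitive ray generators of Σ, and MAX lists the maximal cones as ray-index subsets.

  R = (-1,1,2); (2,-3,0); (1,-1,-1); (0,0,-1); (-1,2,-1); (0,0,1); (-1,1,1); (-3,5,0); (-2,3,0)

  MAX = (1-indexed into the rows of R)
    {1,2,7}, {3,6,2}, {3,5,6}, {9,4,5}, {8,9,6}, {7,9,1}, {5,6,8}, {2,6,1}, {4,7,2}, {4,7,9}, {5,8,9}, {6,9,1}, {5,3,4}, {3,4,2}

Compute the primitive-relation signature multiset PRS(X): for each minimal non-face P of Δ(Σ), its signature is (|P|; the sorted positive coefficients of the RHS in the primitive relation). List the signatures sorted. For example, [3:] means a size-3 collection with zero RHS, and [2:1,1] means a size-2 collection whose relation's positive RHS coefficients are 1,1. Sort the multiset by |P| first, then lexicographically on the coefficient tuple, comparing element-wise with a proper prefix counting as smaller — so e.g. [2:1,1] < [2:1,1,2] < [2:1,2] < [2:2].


16 minimal non-faces of Δ(Σ) (on 9 rays):

  {2,9}:  v_{2} + v_{9} = 0 ; sig = [2:]
  {3,7}:  v_{3} + v_{7} = 0 ; sig = [2:]
  {4,6}:  v_{4} + v_{6} = 0 ; sig = [2:]
  {1,3}:  v_{1} + v_{3} = v_{6} ; sig = [2:1]
  {1,4}:  v_{1} + v_{4} = v_{7} ; sig = [2:1]
  {2,5}:  v_{2} + v_{5} = v_{3} ; sig = [2:1]
  {3,9}:  v_{3} + v_{9} = v_{5} ; sig = [2:1]
  {5,7}:  v_{5} + v_{7} = v_{9} ; sig = [2:1]
  {6,7}:  v_{6} + v_{7} = v_{1} ; sig = [2:1]
  {1,5}:  v_{1} + v_{5} = v_{6} + v_{9} ; sig = [2:1,1]
  {2,8}:  v_{2} + v_{8} = v_{5} + v_{6} ; sig = [2:1,1]
  {4,8}:  v_{4} + v_{8} = v_{5} + v_{9} ; sig = [2:1,1]
  {3,8}:  v_{3} + v_{8} = 2·v_{5} + v_{6} ; sig = [2:1,2]
  {7,8}:  v_{7} + v_{8} = v_{6} + 2·v_{9} ; sig = [2:1,2]
  {1,8}:  v_{1} + v_{8} = 2·v_{6} + 2·v_{9} ; sig = [2:2,2]
  {5,6,9}:  v_{5} + v_{6} + v_{9} = v_{8} ; sig = [3:1]

Signatures (|P|; sorted positive RHS coefficients), sorted:
    [2:]
    [2:]
    [2:]
    [2:1]
    [2:1]
    [2:1]
    [2:1]
    [2:1]
    [2:1]
    [2:1,1]
    [2:1,1]
    [2:1,1]
    [2:1,2]
    [2:1,2]
    [2:2,2]
    [3:1]


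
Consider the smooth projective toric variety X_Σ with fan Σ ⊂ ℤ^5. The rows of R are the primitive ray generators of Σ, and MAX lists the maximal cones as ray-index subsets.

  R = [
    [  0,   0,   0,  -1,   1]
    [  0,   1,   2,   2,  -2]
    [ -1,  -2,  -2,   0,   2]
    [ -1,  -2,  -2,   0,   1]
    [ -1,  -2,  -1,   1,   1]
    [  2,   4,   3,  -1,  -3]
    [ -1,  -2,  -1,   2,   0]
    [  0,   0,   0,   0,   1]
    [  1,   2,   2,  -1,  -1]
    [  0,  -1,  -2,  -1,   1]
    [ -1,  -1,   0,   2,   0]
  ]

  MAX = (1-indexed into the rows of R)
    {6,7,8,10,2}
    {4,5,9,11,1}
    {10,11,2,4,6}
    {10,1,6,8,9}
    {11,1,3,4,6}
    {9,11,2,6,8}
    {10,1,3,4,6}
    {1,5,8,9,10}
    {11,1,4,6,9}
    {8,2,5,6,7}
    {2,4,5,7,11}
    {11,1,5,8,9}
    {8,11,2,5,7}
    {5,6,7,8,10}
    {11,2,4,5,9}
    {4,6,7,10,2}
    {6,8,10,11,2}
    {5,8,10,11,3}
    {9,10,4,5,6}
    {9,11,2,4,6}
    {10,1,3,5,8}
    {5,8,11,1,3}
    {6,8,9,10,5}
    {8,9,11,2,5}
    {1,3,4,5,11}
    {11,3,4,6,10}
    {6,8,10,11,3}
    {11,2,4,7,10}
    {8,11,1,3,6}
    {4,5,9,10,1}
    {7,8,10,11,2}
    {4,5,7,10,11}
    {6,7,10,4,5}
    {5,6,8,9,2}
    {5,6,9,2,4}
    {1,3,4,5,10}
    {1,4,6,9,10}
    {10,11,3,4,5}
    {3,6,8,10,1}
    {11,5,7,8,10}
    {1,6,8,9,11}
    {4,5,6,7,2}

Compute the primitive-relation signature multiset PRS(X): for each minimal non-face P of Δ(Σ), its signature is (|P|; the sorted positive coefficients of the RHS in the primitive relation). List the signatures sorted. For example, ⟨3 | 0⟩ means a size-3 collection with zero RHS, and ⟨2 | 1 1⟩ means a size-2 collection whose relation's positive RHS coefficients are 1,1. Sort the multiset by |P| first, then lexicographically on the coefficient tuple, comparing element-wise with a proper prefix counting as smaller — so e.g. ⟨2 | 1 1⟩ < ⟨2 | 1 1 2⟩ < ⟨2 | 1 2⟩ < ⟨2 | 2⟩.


Primitive collections (15):

  P={1,7}:  v_{1} + v_{7} = v_{5}  →  sig = ⟨2 | 1⟩
  P={2,3}:  v_{2} + v_{3} = v_{11}  →  sig = ⟨2 | 1⟩
  P={3,9}:  v_{3} + v_{9} = v_{1}  →  sig = ⟨2 | 1⟩
  P={4,8}:  v_{4} + v_{8} = v_{3}  →  sig = ⟨2 | 1⟩
  P={1,2}:  v_{1} + v_{2} = v_{9} + v_{11}  →  sig = ⟨2 | 1 1⟩
  P={3,7}:  v_{3} + v_{7} = v_{5} + v_{10} + v_{11}  →  sig = ⟨2 | 1 1 1⟩
  P={7,9}:  v_{7} + v_{9} = 2·v_{5} + v_{6}  →  sig = ⟨2 | 1 2⟩
  P={3,5,6}:  v_{3} + v_{5} + v_{6} = 0  →  sig = ⟨3 | 0⟩
  P={9,10,11}:  v_{9} + v_{10} + v_{11} = 0  →  sig = ⟨3 | 0⟩
  P={1,5,6}:  v_{1} + v_{5} + v_{6} = v_{9}  →  sig = ⟨3 | 1⟩
  P={1,10,11}:  v_{1} + v_{10} + v_{11} = v_{3}  →  sig = ⟨3 | 1⟩
  P={2,5,10}:  v_{2} + v_{5} + v_{10} = v_{7}  →  sig = ⟨3 | 1⟩
  P={5,6,11}:  v_{5} + v_{6} + v_{11} = v_{2}  →  sig = ⟨3 | 1⟩
  P={2,9,10}:  v_{2} + v_{9} + v_{10} = v_{5} + v_{6}  →  sig = ⟨3 | 1 1⟩
  P={6,7,11}:  v_{6} + v_{7} + v_{11} = 2·v_{2} + v_{10}  →  sig = ⟨3 | 1 2⟩

Hence PRS(X_Σ) =
{ ⟨2 | 1⟩ ×4,  ⟨2 | 1 1⟩,  ⟨2 | 1 1 1⟩,  ⟨2 | 1 2⟩,  ⟨3 | 0⟩ ×2,  ⟨3 | 1⟩ ×4,  ⟨3 | 1 1⟩,  ⟨3 | 1 2⟩ }


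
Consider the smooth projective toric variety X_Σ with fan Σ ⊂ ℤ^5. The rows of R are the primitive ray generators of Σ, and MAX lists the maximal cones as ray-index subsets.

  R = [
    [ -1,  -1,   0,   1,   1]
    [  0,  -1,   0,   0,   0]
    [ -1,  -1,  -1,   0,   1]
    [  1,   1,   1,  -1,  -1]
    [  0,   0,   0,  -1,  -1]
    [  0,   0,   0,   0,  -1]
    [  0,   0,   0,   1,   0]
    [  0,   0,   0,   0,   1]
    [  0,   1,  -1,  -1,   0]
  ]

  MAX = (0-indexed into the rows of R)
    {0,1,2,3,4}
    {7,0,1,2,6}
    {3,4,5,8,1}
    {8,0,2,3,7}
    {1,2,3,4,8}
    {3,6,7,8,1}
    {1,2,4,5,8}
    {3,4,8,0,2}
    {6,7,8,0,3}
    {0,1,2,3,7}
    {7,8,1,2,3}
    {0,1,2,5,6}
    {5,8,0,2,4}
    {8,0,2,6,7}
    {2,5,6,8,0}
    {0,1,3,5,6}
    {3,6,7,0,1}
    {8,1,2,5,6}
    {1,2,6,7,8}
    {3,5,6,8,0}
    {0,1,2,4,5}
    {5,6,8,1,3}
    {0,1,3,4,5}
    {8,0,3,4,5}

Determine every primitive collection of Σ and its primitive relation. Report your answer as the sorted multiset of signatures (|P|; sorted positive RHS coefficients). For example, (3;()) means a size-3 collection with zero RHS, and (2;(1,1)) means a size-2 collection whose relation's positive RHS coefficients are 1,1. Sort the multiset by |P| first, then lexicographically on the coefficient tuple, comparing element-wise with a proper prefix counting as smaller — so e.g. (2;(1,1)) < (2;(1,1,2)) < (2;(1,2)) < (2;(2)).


Minimal non-faces — 6 found among 9 rays, 24 max cones:

  • {5,7}:  v_{5} + v_{7} = 0 ; sig = (2;())
  • {4,6}:  v_{4} + v_{6} = v_{5} ; sig = (2;(1))
  • {4,7}:  v_{4} + v_{7} = v_{2} + v_{3} ; sig = (2;(1,1))
  • {2,3,6}:  v_{2} + v_{3} + v_{6} = 0 ; sig = (3;())
  • {0,1,8}:  v_{0} + v_{1} + v_{8} = v_{2} ; sig = (3;(1))
  • {2,3,5}:  v_{2} + v_{3} + v_{5} = v_{4} ; sig = (3;(1))

Hence PRS(X_Σ) =
    |P|=2: 3 collections, coeffs (), (1), (1,1)
    |P|=3: 3 collections, coeffs (), (1), (1)


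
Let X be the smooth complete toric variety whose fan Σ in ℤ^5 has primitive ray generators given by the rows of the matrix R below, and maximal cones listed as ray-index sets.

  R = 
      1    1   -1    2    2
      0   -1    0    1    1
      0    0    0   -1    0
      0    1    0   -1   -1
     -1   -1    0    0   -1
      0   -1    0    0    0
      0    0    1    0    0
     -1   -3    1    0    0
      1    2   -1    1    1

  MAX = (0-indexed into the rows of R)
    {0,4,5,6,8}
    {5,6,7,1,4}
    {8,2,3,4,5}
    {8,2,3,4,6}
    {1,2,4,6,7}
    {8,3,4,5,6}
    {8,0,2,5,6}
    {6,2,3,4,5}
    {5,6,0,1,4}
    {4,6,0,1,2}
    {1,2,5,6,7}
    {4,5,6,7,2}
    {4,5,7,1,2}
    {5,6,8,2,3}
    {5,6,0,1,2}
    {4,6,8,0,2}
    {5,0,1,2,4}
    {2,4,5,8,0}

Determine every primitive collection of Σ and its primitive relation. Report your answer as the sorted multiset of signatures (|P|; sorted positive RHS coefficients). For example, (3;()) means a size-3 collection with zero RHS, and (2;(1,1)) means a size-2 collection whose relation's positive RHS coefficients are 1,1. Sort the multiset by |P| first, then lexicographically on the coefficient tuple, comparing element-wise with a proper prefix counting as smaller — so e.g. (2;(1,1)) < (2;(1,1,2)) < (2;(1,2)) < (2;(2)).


9 collections generate NE(X_Σ); each relation:

  P={1,3}:  v_{1} + v_{3} = 0 — sig = (2;())
  P={0,3}:  v_{0} + v_{3} = v_{8} — sig = (2;(1))
  P={1,8}:  v_{1} + v_{8} = v_{0} — sig = (2;(1))
  P={7,8}:  v_{7} + v_{8} = v_{1} — sig = (2;(1))
  P={3,7}:  v_{3} + v_{7} = v_{2} + v_{4} + v_{5} + v_{6} — sig = (2;(1,1,1,1))
  P={0,7}:  v_{0} + v_{7} = 2·v_{1} — sig = (2;(2))
  P={2,4,5,6,8}:  v_{2} + v_{4} + v_{5} + v_{6} + v_{8} = 0 — sig = (5;())
  P={0,2,4,5,6}:  v_{0} + v_{2} + v_{4} + v_{5} + v_{6} = v_{1} — sig = (5;(1))
  P={1,2,4,5,6}:  v_{1} + v_{2} + v_{4} + v_{5} + v_{6} = v_{7} — sig = (5;(1))

Hence PRS(X_Σ) =
    |P|=2: 6 collections, coeffs (), (1), (1), (1), (1,1,1,1), (2)
    |P|=5: 3 collections, coeffs (), (1), (1)


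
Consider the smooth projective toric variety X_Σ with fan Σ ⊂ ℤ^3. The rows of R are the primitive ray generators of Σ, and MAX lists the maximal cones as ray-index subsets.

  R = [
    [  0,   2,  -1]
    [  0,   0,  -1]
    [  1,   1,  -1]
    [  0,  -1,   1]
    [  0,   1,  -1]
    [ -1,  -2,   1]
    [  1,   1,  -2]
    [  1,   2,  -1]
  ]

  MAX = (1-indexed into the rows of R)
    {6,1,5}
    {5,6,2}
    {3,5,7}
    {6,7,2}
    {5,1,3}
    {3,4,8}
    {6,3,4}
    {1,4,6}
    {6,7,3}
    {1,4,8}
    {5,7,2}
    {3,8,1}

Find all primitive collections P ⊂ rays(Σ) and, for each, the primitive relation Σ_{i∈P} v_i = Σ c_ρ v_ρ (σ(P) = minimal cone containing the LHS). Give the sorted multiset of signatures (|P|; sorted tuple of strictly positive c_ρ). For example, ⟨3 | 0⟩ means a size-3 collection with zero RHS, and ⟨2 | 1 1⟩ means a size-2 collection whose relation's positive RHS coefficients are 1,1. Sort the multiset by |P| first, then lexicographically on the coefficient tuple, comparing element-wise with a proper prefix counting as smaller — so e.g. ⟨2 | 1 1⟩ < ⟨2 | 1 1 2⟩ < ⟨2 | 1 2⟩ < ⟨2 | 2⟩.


Δ(Σ) — 8 vertices, 14 min non-faces:

  {4,5}:  v_{4} + v_{5} = 0  ⟹  sig = ⟨2 | 0⟩
  {6,8}:  v_{6} + v_{8} = 0  ⟹  sig = ⟨2 | 0⟩
  {2,3}:  v_{2} + v_{3} = v_{7}  ⟹  sig = ⟨2 | 1⟩
  {2,4}:  v_{2} + v_{4} = v_{3} + v_{6}  ⟹  sig = ⟨2 | 1 1⟩
  {2,8}:  v_{2} + v_{8} = v_{3} + v_{5}  ⟹  sig = ⟨2 | 1 1⟩
  {5,8}:  v_{5} + v_{8} = v_{1} + v_{3}  ⟹  sig = ⟨2 | 1 1⟩
  {1,7}:  v_{1} + v_{7} = v_{3} + 2·v_{5}  ⟹  sig = ⟨2 | 1 2⟩
  {4,7}:  v_{4} + v_{7} = 2·v_{3} + v_{6}  ⟹  sig = ⟨2 | 1 2⟩
  {7,8}:  v_{7} + v_{8} = 2·v_{3} + v_{5}  ⟹  sig = ⟨2 | 1 2⟩
  {1,2}:  v_{1} + v_{2} = 2·v_{5}  ⟹  sig = ⟨2 | 2⟩
  {1,3,4}:  v_{1} + v_{3} + v_{4} = v_{8}  ⟹  sig = ⟨3 | 1⟩
  {1,3,6}:  v_{1} + v_{3} + v_{6} = v_{5}  ⟹  sig = ⟨3 | 1⟩
  {3,5,6}:  v_{3} + v_{5} + v_{6} = v_{2}  ⟹  sig = ⟨3 | 1⟩
  {5,6,7}:  v_{5} + v_{6} + v_{7} = 2·v_{2}  ⟹  sig = ⟨3 | 2⟩

Hence PRS(X_Σ) =
{ ⟨2 | 0⟩ ×2,  ⟨2 | 1⟩,  ⟨2 | 1 1⟩ ×3,  ⟨2 | 1 2⟩ ×3,  ⟨2 | 2⟩,  ⟨3 | 1⟩ ×3,  ⟨3 | 2⟩ }


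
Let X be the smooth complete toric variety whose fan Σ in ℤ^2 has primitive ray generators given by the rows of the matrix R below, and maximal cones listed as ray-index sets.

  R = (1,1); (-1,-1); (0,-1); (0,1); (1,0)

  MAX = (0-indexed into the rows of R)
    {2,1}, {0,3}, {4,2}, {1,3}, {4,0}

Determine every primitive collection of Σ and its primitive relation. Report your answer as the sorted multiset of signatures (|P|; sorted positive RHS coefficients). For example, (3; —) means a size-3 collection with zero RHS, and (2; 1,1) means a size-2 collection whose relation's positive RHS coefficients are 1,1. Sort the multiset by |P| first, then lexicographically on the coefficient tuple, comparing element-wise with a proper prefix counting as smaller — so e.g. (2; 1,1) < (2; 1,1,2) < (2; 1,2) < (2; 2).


|primitive collections| = 5. Relations:

  {0,1}:  v_{0} + v_{1} = 0  so sig = (2; —)
  {2,3}:  v_{2} + v_{3} = 0  so sig = (2; —)
  {0,2}:  v_{0} + v_{2} = v_{4}  so sig = (2; 1)
  {1,4}:  v_{1} + v_{4} = v_{2}  so sig = (2; 1)
  {3,4}:  v_{3} + v_{4} = v_{0}  so sig = (2; 1)

Sorted signature multiset PRS(X):
    |P|=2: 5 collections, coeffs (), (), (1), (1), (1)


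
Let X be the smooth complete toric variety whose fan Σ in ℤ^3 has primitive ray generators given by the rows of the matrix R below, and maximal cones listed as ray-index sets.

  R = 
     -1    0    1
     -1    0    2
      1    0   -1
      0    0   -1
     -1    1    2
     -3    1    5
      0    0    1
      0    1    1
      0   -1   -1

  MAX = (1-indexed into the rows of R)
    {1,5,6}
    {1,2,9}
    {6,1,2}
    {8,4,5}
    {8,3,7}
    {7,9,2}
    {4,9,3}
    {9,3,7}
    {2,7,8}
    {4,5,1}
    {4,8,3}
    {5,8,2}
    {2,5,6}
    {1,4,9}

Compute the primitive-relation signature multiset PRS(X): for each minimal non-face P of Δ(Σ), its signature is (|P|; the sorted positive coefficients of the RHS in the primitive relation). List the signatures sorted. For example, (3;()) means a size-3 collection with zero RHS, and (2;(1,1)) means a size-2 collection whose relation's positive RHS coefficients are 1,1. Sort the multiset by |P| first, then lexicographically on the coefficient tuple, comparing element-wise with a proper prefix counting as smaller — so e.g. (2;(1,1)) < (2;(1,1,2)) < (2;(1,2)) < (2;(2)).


Primitive collections (16):

  {1,3}:  v_{1} + v_{3} = 0  →  sig = (2;())
  {4,7}:  v_{4} + v_{7} = 0  →  sig = (2;())
  {8,9}:  v_{8} + v_{9} = 0  →  sig = (2;())
  {1,7}:  v_{1} + v_{7} = v_{2}  →  sig = (2;(1))
  {1,8}:  v_{1} + v_{8} = v_{5}  →  sig = (2;(1))
  {2,3}:  v_{2} + v_{3} = v_{7}  →  sig = (2;(1))
  {2,4}:  v_{2} + v_{4} = v_{1}  →  sig = (2;(1))
  {3,5}:  v_{3} + v_{5} = v_{8}  →  sig = (2;(1))
  {5,9}:  v_{5} + v_{9} = v_{1}  →  sig = (2;(1))
  {3,6}:  v_{3} + v_{6} = v_{2} + v_{5}  →  sig = (2;(1,1))
  {5,7}:  v_{5} + v_{7} = v_{2} + v_{8}  →  sig = (2;(1,1))
  {4,6}:  v_{4} + v_{6} = 2·v_{1} + v_{5}  →  sig = (2;(1,2))
  {6,7}:  v_{6} + v_{7} = 2·v_{2} + v_{5}  →  sig = (2;(1,2))
  {6,8}:  v_{6} + v_{8} = v_{2} + 2·v_{5}  →  sig = (2;(1,2))
  {6,9}:  v_{6} + v_{9} = 2·v_{1} + v_{2}  →  sig = (2;(1,2))
  {1,2,5}:  v_{1} + v_{2} + v_{5} = v_{6}  →  sig = (3;(1))

so the primitive-relation signature multiset is
[(2;()), (2;()), (2;()), (2;(1)), (2;(1)), (2;(1)), (2;(1)), (2;(1)), (2;(1)), (2;(1,1)), (2;(1,1)), (2;(1,2)), (2;(1,2)), (2;(1,2)), (2;(1,2)), (3;(1))]


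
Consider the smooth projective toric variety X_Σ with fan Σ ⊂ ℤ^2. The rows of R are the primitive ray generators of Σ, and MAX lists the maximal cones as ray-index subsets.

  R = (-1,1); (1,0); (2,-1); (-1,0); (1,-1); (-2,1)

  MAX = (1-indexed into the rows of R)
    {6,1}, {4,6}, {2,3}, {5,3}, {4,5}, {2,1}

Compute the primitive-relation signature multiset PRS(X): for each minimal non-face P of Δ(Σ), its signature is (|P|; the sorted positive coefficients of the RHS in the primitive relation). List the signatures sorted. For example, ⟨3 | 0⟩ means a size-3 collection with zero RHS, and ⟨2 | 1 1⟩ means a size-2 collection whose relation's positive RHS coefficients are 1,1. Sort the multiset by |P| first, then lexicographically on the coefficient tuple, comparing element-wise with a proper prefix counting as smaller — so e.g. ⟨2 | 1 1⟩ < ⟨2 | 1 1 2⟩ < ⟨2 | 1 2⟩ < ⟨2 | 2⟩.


Primitive collections (9):

  P = {1,5}:  v_{1} + v_{5} = 0 — sig = ⟨2 | 0⟩
  P = {2,4}:  v_{2} + v_{4} = 0 — sig = ⟨2 | 0⟩
  P = {3,6}:  v_{3} + v_{6} = 0 — sig = ⟨2 | 0⟩
  P = {1,3}:  v_{1} + v_{3} = v_{2} — sig = ⟨2 | 1⟩
  P = {1,4}:  v_{1} + v_{4} = v_{6} — sig = ⟨2 | 1⟩
  P = {2,5}:  v_{2} + v_{5} = v_{3} — sig = ⟨2 | 1⟩
  P = {2,6}:  v_{2} + v_{6} = v_{1} — sig = ⟨2 | 1⟩
  P = {3,4}:  v_{3} + v_{4} = v_{5} — sig = ⟨2 | 1⟩
  P = {5,6}:  v_{5} + v_{6} = v_{4} — sig = ⟨2 | 1⟩

Hence PRS(X_Σ) =
    ⟨2 | 0⟩
    ⟨2 | 0⟩
    ⟨2 | 0⟩
    ⟨2 | 1⟩
    ⟨2 | 1⟩
    ⟨2 | 1⟩
    ⟨2 | 1⟩
    ⟨2 | 1⟩
    ⟨2 | 1⟩


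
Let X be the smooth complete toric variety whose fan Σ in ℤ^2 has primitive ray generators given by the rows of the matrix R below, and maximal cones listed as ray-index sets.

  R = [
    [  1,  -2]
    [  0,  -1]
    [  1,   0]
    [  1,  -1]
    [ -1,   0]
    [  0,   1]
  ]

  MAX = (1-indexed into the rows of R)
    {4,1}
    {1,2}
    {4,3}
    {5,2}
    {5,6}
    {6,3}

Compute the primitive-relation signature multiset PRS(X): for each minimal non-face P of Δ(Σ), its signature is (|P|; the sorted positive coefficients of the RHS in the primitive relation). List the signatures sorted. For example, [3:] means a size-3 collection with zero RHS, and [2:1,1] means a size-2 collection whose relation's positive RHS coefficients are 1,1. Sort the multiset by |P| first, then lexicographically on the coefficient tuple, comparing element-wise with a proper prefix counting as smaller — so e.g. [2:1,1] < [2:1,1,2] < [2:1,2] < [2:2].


Minimal non-faces — 9 found among 6 rays, 6 max cones:

  P={2,6}:  v_{2} + v_{6} = 0  ⟹  sig = [2:]
  P={3,5}:  v_{3} + v_{5} = 0  ⟹  sig = [2:]
  P={1,6}:  v_{1} + v_{6} = v_{4}  ⟹  sig = [2:1]
  P={2,3}:  v_{2} + v_{3} = v_{4}  ⟹  sig = [2:1]
  P={2,4}:  v_{2} + v_{4} = v_{1}  ⟹  sig = [2:1]
  P={4,5}:  v_{4} + v_{5} = v_{2}  ⟹  sig = [2:1]
  P={4,6}:  v_{4} + v_{6} = v_{3}  ⟹  sig = [2:1]
  P={1,3}:  v_{1} + v_{3} = 2·v_{4}  ⟹  sig = [2:2]
  P={1,5}:  v_{1} + v_{5} = 2·v_{2}  ⟹  sig = [2:2]

so the primitive-relation signature multiset is
[[2:], [2:], [2:1], [2:1], [2:1], [2:1], [2:1], [2:2], [2:2]]


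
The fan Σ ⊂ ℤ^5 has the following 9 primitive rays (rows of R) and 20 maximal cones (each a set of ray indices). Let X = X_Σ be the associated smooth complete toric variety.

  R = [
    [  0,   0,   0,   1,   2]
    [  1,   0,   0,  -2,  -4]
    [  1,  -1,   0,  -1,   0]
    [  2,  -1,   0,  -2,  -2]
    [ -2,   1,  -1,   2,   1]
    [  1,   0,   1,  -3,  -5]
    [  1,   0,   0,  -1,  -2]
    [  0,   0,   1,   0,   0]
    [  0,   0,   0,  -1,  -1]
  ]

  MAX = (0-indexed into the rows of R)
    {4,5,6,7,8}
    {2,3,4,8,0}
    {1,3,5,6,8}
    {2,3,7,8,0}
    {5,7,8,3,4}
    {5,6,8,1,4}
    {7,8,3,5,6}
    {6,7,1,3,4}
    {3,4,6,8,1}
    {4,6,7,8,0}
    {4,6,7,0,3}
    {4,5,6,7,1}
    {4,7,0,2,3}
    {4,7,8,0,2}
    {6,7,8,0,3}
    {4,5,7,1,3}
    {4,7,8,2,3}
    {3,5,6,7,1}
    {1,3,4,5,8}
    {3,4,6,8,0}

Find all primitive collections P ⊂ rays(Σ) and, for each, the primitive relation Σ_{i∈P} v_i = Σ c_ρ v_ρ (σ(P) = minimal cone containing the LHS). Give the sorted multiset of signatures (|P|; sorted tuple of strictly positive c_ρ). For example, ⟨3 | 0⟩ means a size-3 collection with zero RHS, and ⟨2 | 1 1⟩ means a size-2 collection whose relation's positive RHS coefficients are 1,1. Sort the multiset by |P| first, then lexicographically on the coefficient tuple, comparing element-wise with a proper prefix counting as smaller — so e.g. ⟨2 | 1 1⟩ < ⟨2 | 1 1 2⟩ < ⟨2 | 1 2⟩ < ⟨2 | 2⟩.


Primitive collections (9):

  • {0,1}:  v_{0} + v_{1} = v_{6} — sig = ⟨2 | 1⟩
  • {2,6}:  v_{2} + v_{6} = v_{3} — sig = ⟨2 | 1⟩
  • {0,5}:  v_{0} + v_{5} = v_{6} + v_{7} + v_{8} — sig = ⟨2 | 1 1 1⟩
  • {1,2}:  v_{1} + v_{2} = 2·v_{3} + v_{4} + v_{7} + v_{8} — sig = ⟨2 | 1 1 1 2⟩
  • {2,5}:  v_{2} + v_{5} = 2·v_{3} + v_{4} + 2·v_{7} + 2·v_{8} — sig = ⟨2 | 1 2 2 2⟩
  • {1,7,8}:  v_{1} + v_{7} + v_{8} = v_{5} — sig = ⟨3 | 1⟩
  • {3,4,5,6}:  v_{3} + v_{4} + v_{5} + v_{6} = 2·v_{1} — sig = ⟨4 | 2⟩
  • {0,3,4,7,8}:  v_{0} + v_{3} + v_{4} + v_{7} + v_{8} = 0 — sig = ⟨5 | 0⟩
  • {3,4,6,7,8}:  v_{3} + v_{4} + v_{6} + v_{7} + v_{8} = v_{1} — sig = ⟨5 | 1⟩

Hence PRS(X_Σ) =
    ⟨2 | 1⟩
    ⟨2 | 1⟩
    ⟨2 | 1 1 1⟩
    ⟨2 | 1 1 1 2⟩
    ⟨2 | 1 2 2 2⟩
    ⟨3 | 1⟩
    ⟨4 | 2⟩
    ⟨5 | 0⟩
    ⟨5 | 1⟩


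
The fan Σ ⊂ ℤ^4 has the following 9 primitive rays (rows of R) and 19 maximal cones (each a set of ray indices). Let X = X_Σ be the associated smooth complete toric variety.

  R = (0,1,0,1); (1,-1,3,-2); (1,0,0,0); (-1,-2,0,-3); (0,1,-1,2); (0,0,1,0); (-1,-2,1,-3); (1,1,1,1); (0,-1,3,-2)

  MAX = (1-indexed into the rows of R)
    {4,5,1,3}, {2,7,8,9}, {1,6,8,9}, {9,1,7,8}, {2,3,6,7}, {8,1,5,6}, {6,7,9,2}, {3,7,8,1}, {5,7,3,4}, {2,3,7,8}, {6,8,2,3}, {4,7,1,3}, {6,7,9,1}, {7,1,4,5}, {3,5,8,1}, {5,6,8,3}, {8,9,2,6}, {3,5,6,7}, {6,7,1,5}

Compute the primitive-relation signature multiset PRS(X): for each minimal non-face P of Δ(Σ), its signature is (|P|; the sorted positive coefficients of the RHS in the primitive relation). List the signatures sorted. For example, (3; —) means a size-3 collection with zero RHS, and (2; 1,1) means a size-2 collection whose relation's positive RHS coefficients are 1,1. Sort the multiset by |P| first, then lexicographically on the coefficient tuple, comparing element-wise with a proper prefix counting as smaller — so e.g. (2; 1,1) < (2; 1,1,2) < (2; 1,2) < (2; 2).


12 minimal non-faces of Δ(Σ) (on 9 rays):

  • {3,9}:  v_{3} + v_{9} = v_{2} — sig = (2; 1)
  • {4,6}:  v_{4} + v_{6} = v_{7} — sig = (2; 1)
  • {4,8}:  v_{4} + v_{8} = v_{1} + v_{3} + v_{7} — sig = (2; 1,1,1)
  • {2,4}:  v_{2} + v_{4} = v_{3} + 2·v_{7} + v_{8} — sig = (2; 1,1,2)
  • {1,2}:  v_{1} + v_{2} = v_{7} + 2·v_{8} — sig = (2; 1,2)
  • {2,5}:  v_{2} + v_{5} = v_{3} + 2·v_{6} — sig = (2; 1,2)
  • {4,9}:  v_{4} + v_{9} = 2·v_{7} + v_{8} — sig = (2; 1,2)
  • {5,9}:  v_{5} + v_{9} = 2·v_{6} — sig = (2; 2)
  • {1,3,6}:  v_{1} + v_{3} + v_{6} = v_{8} — sig = (3; 1)
  • {5,7,8}:  v_{5} + v_{7} + v_{8} = v_{6} — sig = (3; 1)
  • {6,7,8}:  v_{6} + v_{7} + v_{8} = v_{9} — sig = (3; 1)
  • {1,3,5,7}:  v_{1} + v_{3} + v_{5} + v_{7} = 0 — sig = (4; —)

Signatures (|P|; sorted positive RHS coefficients), sorted:
[(2; 1), (2; 1), (2; 1,1,1), (2; 1,1,2), (2; 1,2), (2; 1,2), (2; 1,2), (2; 2), (3; 1), (3; 1), (3; 1), (4; —)]


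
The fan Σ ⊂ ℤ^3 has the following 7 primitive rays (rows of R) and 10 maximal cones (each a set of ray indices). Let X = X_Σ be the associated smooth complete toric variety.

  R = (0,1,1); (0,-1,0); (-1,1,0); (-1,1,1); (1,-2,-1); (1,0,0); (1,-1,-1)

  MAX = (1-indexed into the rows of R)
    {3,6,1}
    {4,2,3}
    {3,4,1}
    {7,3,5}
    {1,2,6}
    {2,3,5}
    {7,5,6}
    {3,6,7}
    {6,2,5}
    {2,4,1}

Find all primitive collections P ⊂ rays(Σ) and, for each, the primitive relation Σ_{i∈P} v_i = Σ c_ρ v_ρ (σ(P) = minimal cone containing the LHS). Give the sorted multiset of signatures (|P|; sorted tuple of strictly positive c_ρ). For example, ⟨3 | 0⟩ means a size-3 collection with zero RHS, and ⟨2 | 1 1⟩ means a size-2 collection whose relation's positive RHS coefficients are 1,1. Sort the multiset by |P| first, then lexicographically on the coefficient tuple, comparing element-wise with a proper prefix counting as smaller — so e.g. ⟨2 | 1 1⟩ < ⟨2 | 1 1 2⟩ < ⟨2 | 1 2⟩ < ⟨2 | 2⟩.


Primitive collections (9):

  P={4,7}:  v_{4} + v_{7} = 0  →  sig = ⟨2 | 0⟩
  P={1,7}:  v_{1} + v_{7} = v_{6}  →  sig = ⟨2 | 1⟩
  P={2,7}:  v_{2} + v_{7} = v_{5}  →  sig = ⟨2 | 1⟩
  P={4,5}:  v_{4} + v_{5} = v_{2}  →  sig = ⟨2 | 1⟩
  P={4,6}:  v_{4} + v_{6} = v_{1}  →  sig = ⟨2 | 1⟩
  P={1,5}:  v_{1} + v_{5} = v_{2} + v_{6}  →  sig = ⟨2 | 1 1⟩
  P={2,3,6}:  v_{2} + v_{3} + v_{6} = 0  →  sig = ⟨3 | 0⟩
  P={1,2,3}:  v_{1} + v_{2} + v_{3} = v_{4}  →  sig = ⟨3 | 1⟩
  P={3,5,6}:  v_{3} + v_{5} + v_{6} = v_{7}  →  sig = ⟨3 | 1⟩

so the primitive-relation signature multiset is
    ⟨2 | 0⟩
    ⟨2 | 1⟩
    ⟨2 | 1⟩
    ⟨2 | 1⟩
    ⟨2 | 1⟩
    ⟨2 | 1 1⟩
    ⟨3 | 0⟩
    ⟨3 | 1⟩
    ⟨3 | 1⟩


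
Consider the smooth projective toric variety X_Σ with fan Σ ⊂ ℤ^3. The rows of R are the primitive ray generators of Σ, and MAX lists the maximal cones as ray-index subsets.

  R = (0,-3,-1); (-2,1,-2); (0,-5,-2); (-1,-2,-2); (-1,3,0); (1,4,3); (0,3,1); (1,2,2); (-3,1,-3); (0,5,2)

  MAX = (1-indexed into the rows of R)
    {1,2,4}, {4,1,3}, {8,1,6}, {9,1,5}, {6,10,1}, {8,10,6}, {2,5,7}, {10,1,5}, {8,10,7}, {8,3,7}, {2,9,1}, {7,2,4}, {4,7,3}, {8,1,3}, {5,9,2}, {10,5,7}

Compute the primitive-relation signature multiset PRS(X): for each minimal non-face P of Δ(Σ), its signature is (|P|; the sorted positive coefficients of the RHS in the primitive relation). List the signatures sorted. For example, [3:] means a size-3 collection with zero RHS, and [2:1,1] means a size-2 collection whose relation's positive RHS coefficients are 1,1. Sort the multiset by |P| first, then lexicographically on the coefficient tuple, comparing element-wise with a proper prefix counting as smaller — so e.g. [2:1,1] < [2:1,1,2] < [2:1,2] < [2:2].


Minimal non-faces — 23 found among 10 rays, 16 max cones:

  {1,7}:  v_{1} + v_{7} = 0  so sig = [2:]
  {3,10}:  v_{3} + v_{10} = 0  so sig = [2:]
  {4,8}:  v_{4} + v_{8} = 0  so sig = [2:]
  {2,8}:  v_{2} + v_{8} = v_{5}  so sig = [2:1]
  {3,5}:  v_{3} + v_{5} = v_{4}  so sig = [2:1]
  {4,5}:  v_{4} + v_{5} = v_{2}  so sig = [2:1]
  {4,10}:  v_{4} + v_{10} = v_{5}  so sig = [2:1]
  {5,8}:  v_{5} + v_{8} = v_{10}  so sig = [2:1]
  {3,6}:  v_{3} + v_{6} = v_{1} + v_{8}  so sig = [2:1,1]
  {4,6}:  v_{4} + v_{6} = v_{1} + v_{10}  so sig = [2:1,1]
  {6,7}:  v_{6} + v_{7} = v_{8} + v_{10}  so sig = [2:1,1]
  {7,9}:  v_{7} + v_{9} = v_{2} + v_{5}  so sig = [2:1,1]
  {2,6}:  v_{2} + v_{6} = v_{1} + v_{5} + v_{10}  so sig = [2:1,1,1]
  {3,9}:  v_{3} + v_{9} = v_{1} + v_{2} + v_{4}  so sig = [2:1,1,1]
  {4,9}:  v_{4} + v_{9} = v_{1} + 2·v_{2}  so sig = [2:1,2]
  {5,6}:  v_{5} + v_{6} = v_{1} + 2·v_{10}  so sig = [2:1,2]
  {8,9}:  v_{8} + v_{9} = v_{1} + 2·v_{5}  so sig = [2:1,2]
  {6,9}:  v_{6} + v_{9} = 2·v_{1} + 2·v_{5} + v_{10}  so sig = [2:1,2,2]
  {9,10}:  v_{9} + v_{10} = v_{1} + 3·v_{5}  so sig = [2:1,3]
  {2,3}:  v_{2} + v_{3} = 2·v_{4}  so sig = [2:2]
  {2,10}:  v_{2} + v_{10} = 2·v_{5}  so sig = [2:2]
  {1,2,5}:  v_{1} + v_{2} + v_{5} = v_{9}  so sig = [3:1]
  {1,8,10}:  v_{1} + v_{8} + v_{10} = v_{6}  so sig = [3:1]

so the primitive-relation signature multiset is
    [2:]
    [2:]
    [2:]
    [2:1]
    [2:1]
    [2:1]
    [2:1]
    [2:1]
    [2:1,1]
    [2:1,1]
    [2:1,1]
    [2:1,1]
    [2:1,1,1]
    [2:1,1,1]
    [2:1,2]
    [2:1,2]
    [2:1,2]
    [2:1,2,2]
    [2:1,3]
    [2:2]
    [2:2]
    [3:1]
    [3:1]


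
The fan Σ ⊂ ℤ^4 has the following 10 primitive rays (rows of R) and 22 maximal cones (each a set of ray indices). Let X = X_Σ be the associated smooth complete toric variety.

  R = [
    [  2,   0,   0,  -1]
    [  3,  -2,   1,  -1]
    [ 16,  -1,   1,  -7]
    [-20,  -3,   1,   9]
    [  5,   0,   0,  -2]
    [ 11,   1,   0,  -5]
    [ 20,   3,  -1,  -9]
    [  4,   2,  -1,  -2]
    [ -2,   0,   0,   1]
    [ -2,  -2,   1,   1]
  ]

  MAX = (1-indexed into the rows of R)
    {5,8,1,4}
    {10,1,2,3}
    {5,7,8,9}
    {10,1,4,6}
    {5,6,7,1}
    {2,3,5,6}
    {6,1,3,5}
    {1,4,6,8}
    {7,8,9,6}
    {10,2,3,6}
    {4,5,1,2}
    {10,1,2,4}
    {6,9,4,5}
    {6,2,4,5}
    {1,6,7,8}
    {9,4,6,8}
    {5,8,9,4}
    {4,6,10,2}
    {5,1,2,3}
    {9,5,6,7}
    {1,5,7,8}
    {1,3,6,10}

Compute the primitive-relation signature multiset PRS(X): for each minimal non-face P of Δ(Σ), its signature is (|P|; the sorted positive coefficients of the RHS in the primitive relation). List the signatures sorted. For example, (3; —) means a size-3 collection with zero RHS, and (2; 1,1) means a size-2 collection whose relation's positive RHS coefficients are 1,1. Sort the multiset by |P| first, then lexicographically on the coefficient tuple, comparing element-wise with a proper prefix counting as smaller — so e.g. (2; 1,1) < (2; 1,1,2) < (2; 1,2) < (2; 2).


The 16 primitive collections of Σ (r=10, n=4):

  • {1,9}:  v_{1} + v_{9} = 0  so sig = (2; —)
  • {4,7}:  v_{4} + v_{7} = 0  so sig = (2; —)
  • {5,10}:  v_{5} + v_{10} = v_{2}  so sig = (2; 1)
  • {8,10}:  v_{8} + v_{10} = v_{1}  so sig = (2; 1)
  • {2,8}:  v_{2} + v_{8} = v_{1} + v_{5}  so sig = (2; 1,1)
  • {3,9}:  v_{3} + v_{9} = v_{2} + v_{6}  so sig = (2; 1,1)
  • {7,10}:  v_{7} + v_{10} = v_{1} + v_{5} + v_{6}  so sig = (2; 1,1,1)
  • {9,10}:  v_{9} + v_{10} = v_{4} + v_{5} + v_{6}  so sig = (2; 1,1,1)
  • {2,7}:  v_{2} + v_{7} = v_{1} + 2·v_{5} + v_{6}  so sig = (2; 1,1,2)
  • {2,9}:  v_{2} + v_{9} = v_{4} + 2·v_{5} + v_{6}  so sig = (2; 1,1,2)
  • {3,8}:  v_{3} + v_{8} = 2·v_{1} + v_{5} + v_{6}  so sig = (2; 1,1,2)
  • {3,4}:  v_{3} + v_{4} = 2·v_{10}  so sig = (2; 2)
  • {3,7}:  v_{3} + v_{7} = 2·v_{1} + 2·v_{5} + 2·v_{6}  so sig = (2; 2,2,2)
  • {1,2,6}:  v_{1} + v_{2} + v_{6} = v_{3}  so sig = (3; 1)
  • {5,6,8}:  v_{5} + v_{6} + v_{8} = v_{7}  so sig = (3; 1)
  • {1,4,5,6}:  v_{1} + v_{4} + v_{5} + v_{6} = v_{10}  so sig = (4; 1)

Sorted signature multiset PRS(X):
    (2; —)
    (2; —)
    (2; 1)
    (2; 1)
    (2; 1,1)
    (2; 1,1)
    (2; 1,1,1)
    (2; 1,1,1)
    (2; 1,1,2)
    (2; 1,1,2)
    (2; 1,1,2)
    (2; 2)
    (2; 2,2,2)
    (3; 1)
    (3; 1)
    (4; 1)


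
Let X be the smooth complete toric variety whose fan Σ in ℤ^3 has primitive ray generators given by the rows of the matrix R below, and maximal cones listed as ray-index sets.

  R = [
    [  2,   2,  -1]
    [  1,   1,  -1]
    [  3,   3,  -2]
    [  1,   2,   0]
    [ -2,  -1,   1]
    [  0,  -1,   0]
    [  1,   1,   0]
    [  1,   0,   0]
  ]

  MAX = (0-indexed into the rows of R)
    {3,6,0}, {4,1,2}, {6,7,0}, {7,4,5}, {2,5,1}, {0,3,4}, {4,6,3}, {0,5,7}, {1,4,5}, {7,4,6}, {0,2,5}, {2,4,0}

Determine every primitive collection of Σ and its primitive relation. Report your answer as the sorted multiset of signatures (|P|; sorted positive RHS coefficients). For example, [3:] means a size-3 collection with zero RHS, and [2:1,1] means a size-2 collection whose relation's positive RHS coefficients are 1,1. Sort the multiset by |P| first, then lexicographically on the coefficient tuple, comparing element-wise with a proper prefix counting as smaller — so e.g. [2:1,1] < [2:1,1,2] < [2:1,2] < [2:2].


14 collections generate NE(X_Σ); each relation:

  P={0,1}:  v_{0} + v_{1} = v_{2}  ⟹  sig = [2:1]
  P={1,6}:  v_{1} + v_{6} = v_{0}  ⟹  sig = [2:1]
  P={3,5}:  v_{3} + v_{5} = v_{6}  ⟹  sig = [2:1]
  P={5,6}:  v_{5} + v_{6} = v_{7}  ⟹  sig = [2:1]
  P={1,7}:  v_{1} + v_{7} = v_{0} + v_{5}  ⟹  sig = [2:1,1]
  P={1,3}:  v_{1} + v_{3} = 2·v_{0} + v_{4}  ⟹  sig = [2:1,2]
  P={2,7}:  v_{2} + v_{7} = 2·v_{0} + v_{5}  ⟹  sig = [2:1,2]
  P={2,3}:  v_{2} + v_{3} = 3·v_{0} + v_{4}  ⟹  sig = [2:1,3]
  P={2,6}:  v_{2} + v_{6} = 2·v_{0}  ⟹  sig = [2:2]
  P={3,7}:  v_{3} + v_{7} = 2·v_{6}  ⟹  sig = [2:2]
  P={0,4,5}:  v_{0} + v_{4} + v_{5} = 0  ⟹  sig = [3:]
  P={0,4,6}:  v_{0} + v_{4} + v_{6} = v_{3}  ⟹  sig = [3:1]
  P={0,4,7}:  v_{0} + v_{4} + v_{7} = v_{6}  ⟹  sig = [3:1]
  P={2,4,5}:  v_{2} + v_{4} + v_{5} = v_{1}  ⟹  sig = [3:1]

Sorted signature multiset PRS(X):
{ [2:1] ×4,  [2:1,1],  [2:1,2] ×2,  [2:1,3],  [2:2] ×2,  [3:],  [3:1] ×3 }


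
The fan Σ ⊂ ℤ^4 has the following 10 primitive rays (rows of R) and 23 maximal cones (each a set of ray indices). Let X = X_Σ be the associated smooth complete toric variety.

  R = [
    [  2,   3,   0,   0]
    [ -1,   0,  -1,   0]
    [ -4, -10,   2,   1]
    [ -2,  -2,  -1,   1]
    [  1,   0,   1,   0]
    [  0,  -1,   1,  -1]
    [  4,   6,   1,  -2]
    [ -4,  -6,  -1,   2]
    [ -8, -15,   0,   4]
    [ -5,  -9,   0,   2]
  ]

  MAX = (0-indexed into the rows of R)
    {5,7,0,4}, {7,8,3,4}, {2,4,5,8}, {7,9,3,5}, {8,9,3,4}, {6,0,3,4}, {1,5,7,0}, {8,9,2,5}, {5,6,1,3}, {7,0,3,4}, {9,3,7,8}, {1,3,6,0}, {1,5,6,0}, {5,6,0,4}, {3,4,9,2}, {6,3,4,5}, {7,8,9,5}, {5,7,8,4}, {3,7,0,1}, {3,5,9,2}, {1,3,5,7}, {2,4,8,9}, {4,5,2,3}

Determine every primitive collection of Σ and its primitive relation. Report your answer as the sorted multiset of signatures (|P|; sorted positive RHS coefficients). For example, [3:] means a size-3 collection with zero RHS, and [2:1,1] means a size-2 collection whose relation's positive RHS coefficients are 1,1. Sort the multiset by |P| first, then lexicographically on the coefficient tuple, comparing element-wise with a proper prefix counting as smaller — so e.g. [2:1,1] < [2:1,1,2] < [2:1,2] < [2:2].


|primitive collections| = 18. Relations:

  {1,4}:  v_{1} + v_{4} = 0  ⟹  sig = [2:]
  {6,7}:  v_{6} + v_{7} = 0  ⟹  sig = [2:]
  {0,9}:  v_{0} + v_{9} = v_{4} + v_{7}  ⟹  sig = [2:1,1]
  {1,2}:  v_{1} + v_{2} = v_{5} + v_{9}  ⟹  sig = [2:1,1]
  {1,8}:  v_{1} + v_{8} = v_{7} + v_{9}  ⟹  sig = [2:1,1]
  {2,7}:  v_{2} + v_{7} = v_{5} + v_{8}  ⟹  sig = [2:1,1]
  {6,8}:  v_{6} + v_{8} = v_{4} + v_{9}  ⟹  sig = [2:1,1]
  {1,9}:  v_{1} + v_{9} = v_{3} + v_{5} + v_{7}  ⟹  sig = [2:1,1,1]
  {6,9}:  v_{6} + v_{9} = v_{3} + v_{4} + v_{5}  ⟹  sig = [2:1,1,1]
  {0,2}:  v_{0} + v_{2} = 2·v_{4} + v_{5} + v_{7}  ⟹  sig = [2:1,1,2]
  {2,6}:  v_{2} + v_{6} = v_{3} + 2·v_{4} + 2·v_{5}  ⟹  sig = [2:1,2,2]
  {0,8}:  v_{0} + v_{8} = 2·v_{4} + 2·v_{7}  ⟹  sig = [2:2,2]
  {0,3,5}:  v_{0} + v_{3} + v_{5} = 0  ⟹  sig = [3:]
  {4,5,9}:  v_{4} + v_{5} + v_{9} = v_{2}  ⟹  sig = [3:1]
  {4,7,9}:  v_{4} + v_{7} + v_{9} = v_{8}  ⟹  sig = [3:1]
  {2,3,8}:  v_{2} + v_{3} + v_{8} = v_{4} + 3·v_{9}  ⟹  sig = [3:1,3]
  {3,5,8}:  v_{3} + v_{5} + v_{8} = 2·v_{9}  ⟹  sig = [3:2]
  {3,4,5,7}:  v_{3} + v_{4} + v_{5} + v_{7} = v_{9}  ⟹  sig = [4:1]

Hence PRS(X_Σ) =
[[2:], [2:], [2:1,1], [2:1,1], [2:1,1], [2:1,1], [2:1,1], [2:1,1,1], [2:1,1,1], [2:1,1,2], [2:1,2,2], [2:2,2], [3:], [3:1], [3:1], [3:1,3], [3:2], [4:1]]


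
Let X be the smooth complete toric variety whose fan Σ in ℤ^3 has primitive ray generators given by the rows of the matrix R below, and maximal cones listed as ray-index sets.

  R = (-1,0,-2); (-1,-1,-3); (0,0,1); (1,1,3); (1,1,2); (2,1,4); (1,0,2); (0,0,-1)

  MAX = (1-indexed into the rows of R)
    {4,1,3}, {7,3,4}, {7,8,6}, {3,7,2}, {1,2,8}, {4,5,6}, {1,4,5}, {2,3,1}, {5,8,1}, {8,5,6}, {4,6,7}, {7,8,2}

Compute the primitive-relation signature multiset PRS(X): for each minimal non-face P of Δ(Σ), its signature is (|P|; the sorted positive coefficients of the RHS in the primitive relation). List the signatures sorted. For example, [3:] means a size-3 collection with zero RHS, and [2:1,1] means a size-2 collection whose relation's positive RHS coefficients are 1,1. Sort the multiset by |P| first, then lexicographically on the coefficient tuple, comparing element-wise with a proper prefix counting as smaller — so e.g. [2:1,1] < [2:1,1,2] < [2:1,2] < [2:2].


The 10 primitive collections of Σ (r=8, n=3):

  {1,7}:  v_{1} + v_{7} = 0 ; sig = [2:]
  {2,4}:  v_{2} + v_{4} = 0 ; sig = [2:]
  {3,8}:  v_{3} + v_{8} = 0 ; sig = [2:]
  {1,6}:  v_{1} + v_{6} = v_{5} ; sig = [2:1]
  {2,5}:  v_{2} + v_{5} = v_{8} ; sig = [2:1]
  {3,5}:  v_{3} + v_{5} = v_{4} ; sig = [2:1]
  {4,8}:  v_{4} + v_{8} = v_{5} ; sig = [2:1]
  {5,7}:  v_{5} + v_{7} = v_{6} ; sig = [2:1]
  {2,6}:  v_{2} + v_{6} = v_{7} + v_{8} ; sig = [2:1,1]
  {3,6}:  v_{3} + v_{6} = v_{4} + v_{7} ; sig = [2:1,1]

Hence PRS(X_Σ) =
[[2:], [2:], [2:], [2:1], [2:1], [2:1], [2:1], [2:1], [2:1,1], [2:1,1]]


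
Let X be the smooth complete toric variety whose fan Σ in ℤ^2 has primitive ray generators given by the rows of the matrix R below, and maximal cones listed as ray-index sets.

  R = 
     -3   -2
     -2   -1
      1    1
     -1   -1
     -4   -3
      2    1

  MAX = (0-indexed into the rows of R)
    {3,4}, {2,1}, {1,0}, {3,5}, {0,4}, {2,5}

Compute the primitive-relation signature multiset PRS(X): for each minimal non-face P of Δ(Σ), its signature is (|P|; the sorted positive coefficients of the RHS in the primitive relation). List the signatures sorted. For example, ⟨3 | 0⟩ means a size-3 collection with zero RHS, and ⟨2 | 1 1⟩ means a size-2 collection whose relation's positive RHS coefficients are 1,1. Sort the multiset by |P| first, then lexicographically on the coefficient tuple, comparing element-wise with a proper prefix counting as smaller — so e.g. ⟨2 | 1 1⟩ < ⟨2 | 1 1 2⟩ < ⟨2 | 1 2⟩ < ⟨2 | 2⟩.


9 minimal non-faces of Δ(Σ) (on 6 rays):

  P={1,5}:  v_{1} + v_{5} = 0  →  sig = ⟨2 | 0⟩
  P={2,3}:  v_{2} + v_{3} = 0  →  sig = ⟨2 | 0⟩
  P={0,2}:  v_{0} + v_{2} = v_{1}  →  sig = ⟨2 | 1⟩
  P={0,3}:  v_{0} + v_{3} = v_{4}  →  sig = ⟨2 | 1⟩
  P={0,5}:  v_{0} + v_{5} = v_{3}  →  sig = ⟨2 | 1⟩
  P={1,3}:  v_{1} + v_{3} = v_{0}  →  sig = ⟨2 | 1⟩
  P={2,4}:  v_{2} + v_{4} = v_{0}  →  sig = ⟨2 | 1⟩
  P={1,4}:  v_{1} + v_{4} = 2·v_{0}  →  sig = ⟨2 | 2⟩
  P={4,5}:  v_{4} + v_{5} = 2·v_{3}  →  sig = ⟨2 | 2⟩

so the primitive-relation signature multiset is
[⟨2 | 0⟩, ⟨2 | 0⟩, ⟨2 | 1⟩, ⟨2 | 1⟩, ⟨2 | 1⟩, ⟨2 | 1⟩, ⟨2 | 1⟩, ⟨2 | 2⟩, ⟨2 | 2⟩]


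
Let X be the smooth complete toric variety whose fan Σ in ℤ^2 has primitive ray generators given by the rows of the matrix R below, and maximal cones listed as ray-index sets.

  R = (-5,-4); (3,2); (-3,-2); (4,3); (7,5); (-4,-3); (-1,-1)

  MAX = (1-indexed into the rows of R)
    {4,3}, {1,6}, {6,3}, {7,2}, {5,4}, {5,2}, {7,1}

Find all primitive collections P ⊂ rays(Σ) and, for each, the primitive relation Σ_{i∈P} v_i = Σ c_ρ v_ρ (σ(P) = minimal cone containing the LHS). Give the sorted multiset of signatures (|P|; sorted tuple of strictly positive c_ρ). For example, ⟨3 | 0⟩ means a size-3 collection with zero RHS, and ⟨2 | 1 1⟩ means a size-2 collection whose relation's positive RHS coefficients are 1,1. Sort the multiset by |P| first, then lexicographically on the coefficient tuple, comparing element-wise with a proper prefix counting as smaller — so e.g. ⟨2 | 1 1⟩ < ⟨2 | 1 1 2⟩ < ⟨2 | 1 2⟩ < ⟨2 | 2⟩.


Δ(Σ) — 7 vertices, 14 min non-faces:

  P={2,3}:  v_{2} + v_{3} = 0  ⇒ sig = ⟨2 | 0⟩
  P={4,6}:  v_{4} + v_{6} = 0  ⇒ sig = ⟨2 | 0⟩
  P={1,4}:  v_{1} + v_{4} = v_{7}  ⇒ sig = ⟨2 | 1⟩
  P={2,4}:  v_{2} + v_{4} = v_{5}  ⇒ sig = ⟨2 | 1⟩
  P={2,6}:  v_{2} + v_{6} = v_{7}  ⇒ sig = ⟨2 | 1⟩
  P={3,5}:  v_{3} + v_{5} = v_{4}  ⇒ sig = ⟨2 | 1⟩
  P={3,7}:  v_{3} + v_{7} = v_{6}  ⇒ sig = ⟨2 | 1⟩
  P={4,7}:  v_{4} + v_{7} = v_{2}  ⇒ sig = ⟨2 | 1⟩
  P={5,6}:  v_{5} + v_{6} = v_{2}  ⇒ sig = ⟨2 | 1⟩
  P={6,7}:  v_{6} + v_{7} = v_{1}  ⇒ sig = ⟨2 | 1⟩
  P={1,5}:  v_{1} + v_{5} = v_{2} + v_{7}  ⇒ sig = ⟨2 | 1 1⟩
  P={1,2}:  v_{1} + v_{2} = 2·v_{7}  ⇒ sig = ⟨2 | 2⟩
  P={1,3}:  v_{1} + v_{3} = 2·v_{6}  ⇒ sig = ⟨2 | 2⟩
  P={5,7}:  v_{5} + v_{7} = 2·v_{2}  ⇒ sig = ⟨2 | 2⟩

so the primitive-relation signature multiset is
[⟨2 | 0⟩, ⟨2 | 0⟩, ⟨2 | 1⟩, ⟨2 | 1⟩, ⟨2 | 1⟩, ⟨2 | 1⟩, ⟨2 | 1⟩, ⟨2 | 1⟩, ⟨2 | 1⟩, ⟨2 | 1⟩, ⟨2 | 1 1⟩, ⟨2 | 2⟩, ⟨2 | 2⟩, ⟨2 | 2⟩]


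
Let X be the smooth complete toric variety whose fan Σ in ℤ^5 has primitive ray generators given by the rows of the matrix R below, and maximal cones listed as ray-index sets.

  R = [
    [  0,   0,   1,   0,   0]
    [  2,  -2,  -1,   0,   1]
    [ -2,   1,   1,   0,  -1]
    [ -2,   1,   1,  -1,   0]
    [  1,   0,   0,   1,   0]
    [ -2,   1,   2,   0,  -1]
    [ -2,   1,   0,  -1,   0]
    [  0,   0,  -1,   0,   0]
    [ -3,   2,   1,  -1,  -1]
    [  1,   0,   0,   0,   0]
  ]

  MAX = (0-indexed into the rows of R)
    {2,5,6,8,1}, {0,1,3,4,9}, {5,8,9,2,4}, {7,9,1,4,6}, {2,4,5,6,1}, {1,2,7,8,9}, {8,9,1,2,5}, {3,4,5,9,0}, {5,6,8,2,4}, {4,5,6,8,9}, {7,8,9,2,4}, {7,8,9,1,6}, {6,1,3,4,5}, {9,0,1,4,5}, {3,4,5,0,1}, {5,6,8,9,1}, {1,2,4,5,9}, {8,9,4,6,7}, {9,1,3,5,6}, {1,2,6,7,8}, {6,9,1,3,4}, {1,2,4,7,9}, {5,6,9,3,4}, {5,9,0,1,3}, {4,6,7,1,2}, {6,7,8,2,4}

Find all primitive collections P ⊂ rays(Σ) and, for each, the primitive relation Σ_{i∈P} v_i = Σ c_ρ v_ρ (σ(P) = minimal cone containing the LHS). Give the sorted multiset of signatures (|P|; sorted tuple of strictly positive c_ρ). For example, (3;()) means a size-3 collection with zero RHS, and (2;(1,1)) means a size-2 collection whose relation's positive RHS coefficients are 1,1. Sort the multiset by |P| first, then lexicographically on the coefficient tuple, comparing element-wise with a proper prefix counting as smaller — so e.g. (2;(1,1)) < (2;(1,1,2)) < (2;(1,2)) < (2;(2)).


|primitive collections| = 12. Relations:

  • {0,7}:  v_{0} + v_{7} = 0  →  sig = (2;())
  • {0,2}:  v_{0} + v_{2} = v_{5}  →  sig = (2;(1))
  • {0,6}:  v_{0} + v_{6} = v_{3}  →  sig = (2;(1))
  • {3,7}:  v_{3} + v_{7} = v_{6}  →  sig = (2;(1))
  • {5,7}:  v_{5} + v_{7} = v_{2}  →  sig = (2;(1))
  • {2,3}:  v_{2} + v_{3} = v_{5} + v_{6}  →  sig = (2;(1,1))
  • {0,8}:  v_{0} + v_{8} = v_{5} + v_{6} + v_{9}  →  sig = (2;(1,1,1))
  • {3,8}:  v_{3} + v_{8} = v_{5} + 2·v_{6} + v_{9}  →  sig = (2;(1,1,2))
  • {1,4,8}:  v_{1} + v_{4} + v_{8} = 0  →  sig = (3;())
  • {2,6,9}:  v_{2} + v_{6} + v_{9} = v_{8}  →  sig = (3;(1))
  • {1,4,5,6,9}:  v_{1} + v_{4} + v_{5} + v_{6} + v_{9} = v_{0}  →  sig = (5;(1))
  • {1,3,4,5,9}:  v_{1} + v_{3} + v_{4} + v_{5} + v_{9} = 2·v_{0}  →  sig = (5;(2))

Signatures (|P|; sorted positive RHS coefficients), sorted:
    (2;())
    (2;(1))
    (2;(1))
    (2;(1))
    (2;(1))
    (2;(1,1))
    (2;(1,1,1))
    (2;(1,1,2))
    (3;())
    (3;(1))
    (5;(1))
    (5;(2))
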